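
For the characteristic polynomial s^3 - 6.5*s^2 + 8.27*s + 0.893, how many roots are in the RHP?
s^3 - 6.5*s^2 + 8.27*s + 0.893 = (s - 4.7)(s - 1.9)(s + 0.1). Poles: -0.1, 1.9, 4.7. RHP poles (Re>0): 2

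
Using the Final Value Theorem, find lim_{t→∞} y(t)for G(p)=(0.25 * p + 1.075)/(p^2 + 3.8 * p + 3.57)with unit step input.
FVT: lim_{t→∞} y(t) = lim_{p→0} p*Y(p) where Y(p) = G(p)/p.
= lim_{p→0} G(p) = G(0) = num(0)/den(0) = 1.075/3.57 = 0.3011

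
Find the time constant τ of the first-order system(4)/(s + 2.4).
First-order system: τ = -1/pole. Pole = -2.4. τ = -1/(-2.4) = 0.4167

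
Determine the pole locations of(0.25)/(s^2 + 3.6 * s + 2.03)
Set denominator = 0: s^2 + 3.6*s + 2.03 = (s + 0.7)(s + 2.9) = 0 → Poles: -0.7, -2.9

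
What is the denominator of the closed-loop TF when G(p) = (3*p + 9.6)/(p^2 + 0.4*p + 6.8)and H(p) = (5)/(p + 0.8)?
Characteristic poly = G_den * H_den + G_num * H_num = (p^3 + 1.2*p^2 + 7.12*p + 5.44) + (15*p + 48) = p^3 + 1.2*p^2 + 22.12*p + 53.44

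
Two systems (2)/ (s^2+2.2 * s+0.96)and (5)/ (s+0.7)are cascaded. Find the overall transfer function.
Series: H = H₁ · H₂ = (n₁·n₂)/(d₁·d₂).
Num: n₁·n₂ = 10. Den: d₁·d₂ = s^3 + 2.9*s^2 + 2.5*s + 0.672.
H(s) = (10)/(s^3 + 2.9*s^2 + 2.5*s + 0.672)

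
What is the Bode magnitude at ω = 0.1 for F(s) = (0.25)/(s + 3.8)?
Substitute s = j*0.1: F(j0.1) = 0.0657439 - 0.0017301j.
|F(j0.1)| = sqrt(Re² + Im²) = 0.06577.
20*log₁₀(0.06577) = -23.64 dB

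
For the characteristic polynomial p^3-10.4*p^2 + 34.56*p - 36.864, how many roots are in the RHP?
p^3 - 10.4*p^2 + 34.56*p - 36.864 = (p - 3.2)(p - 2.4)(p - 4.8). Poles: 2.4, 3.2, 4.8. RHP poles (Re>0): 3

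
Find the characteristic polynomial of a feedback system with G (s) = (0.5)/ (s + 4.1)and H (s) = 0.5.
Characteristic poly = G_den * H_den + G_num * H_num = (s + 4.1) + (0.25) = s + 4.35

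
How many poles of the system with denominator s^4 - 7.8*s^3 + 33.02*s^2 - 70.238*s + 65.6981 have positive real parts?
s^4 - 7.8*s^3 + 33.02*s^2 - 70.238*s + 65.6981 = (s^2 - 4*s + 5.21)(s^2 - 3.8*s + 12.61). Poles: 1.9 + 3j, 1.9 - 3j, 2 + 1.1j, 2 - 1.1j. RHP poles (Re>0): 4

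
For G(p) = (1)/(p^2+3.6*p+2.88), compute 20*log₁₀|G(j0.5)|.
Substitute p = j*0.5: G(j0.5) = 0.258937 - 0.177219j.
|G(j0.5)| = sqrt(Re² + Im²) = 0.3138.
20*log₁₀(0.3138) = -10.07 dB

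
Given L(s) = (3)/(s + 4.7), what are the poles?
Set denominator = 0: s + 4.7 = 0 → Poles: -4.7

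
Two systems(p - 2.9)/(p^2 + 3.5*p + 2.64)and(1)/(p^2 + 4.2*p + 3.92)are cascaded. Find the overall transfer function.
Series: H = H₁ · H₂ = (n₁·n₂)/(d₁·d₂).
Num: n₁·n₂ = p - 2.9. Den: d₁·d₂ = p^4 + 7.7*p^3 + 21.26*p^2 + 24.808*p + 10.3488.
H(p) = (p - 2.9)/(p^4 + 7.7*p^3 + 21.26*p^2 + 24.808*p + 10.3488)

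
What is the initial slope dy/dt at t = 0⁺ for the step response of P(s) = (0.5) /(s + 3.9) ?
IVT: y'(0⁺) = lim_{s→∞} s²·Y(s) = lim_{s→∞} s·P(s).
deg(num) = 0, deg(den) = 1, relative degree = 1, so s·P(s) → (leading num)/(leading den) = 0.5/1 = 0.5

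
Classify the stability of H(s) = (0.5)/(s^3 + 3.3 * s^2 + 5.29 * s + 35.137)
Denominator: s^3 + 3.3*s^2 + 5.29*s + 35.137 = (s + 4.1)(s^2 - 0.8*s + 8.57). Poles: -4.1, 0.4 + 2.9j, 0.4 - 2.9j. Unstable (2 pole(s) in RHP)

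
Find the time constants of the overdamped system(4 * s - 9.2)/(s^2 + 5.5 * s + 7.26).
Overdamped: real poles at -2.2, -3.3. τ = -1/pole → τ₁ = 0.4545, τ₂ = 0.303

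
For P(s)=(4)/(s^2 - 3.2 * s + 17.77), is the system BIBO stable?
Denominator: s^2 - 3.2*s + 17.77. Poles: 1.6 + 3.9j, 1.6 - 3.9j. All Re(p)<0: No (unstable)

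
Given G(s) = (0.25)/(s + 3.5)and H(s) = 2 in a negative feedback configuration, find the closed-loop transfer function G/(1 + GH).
Closed-loop T = G/(1+GH).
Numerator: G_num * H_den = 0.25.
Denominator: G_den * H_den + G_num * H_num = (s + 3.5) + (0.5) = s + 4.
T(s) = (0.25)/(s + 4)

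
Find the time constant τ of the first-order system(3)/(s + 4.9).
First-order system: τ = -1/pole. Pole = -4.9. τ = -1/(-4.9) = 0.2041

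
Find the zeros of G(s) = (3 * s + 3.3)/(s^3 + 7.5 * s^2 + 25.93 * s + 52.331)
Set numerator = 0: 3*s + 3.3 = 0 → Zeros: -1.1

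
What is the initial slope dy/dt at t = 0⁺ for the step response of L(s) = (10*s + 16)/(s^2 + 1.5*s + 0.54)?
IVT: y'(0⁺) = lim_{s→∞} s²·Y(s) = lim_{s→∞} s·L(s).
deg(num) = 1, deg(den) = 2, relative degree = 1, so s·L(s) → (leading num)/(leading den) = 10/1 = 10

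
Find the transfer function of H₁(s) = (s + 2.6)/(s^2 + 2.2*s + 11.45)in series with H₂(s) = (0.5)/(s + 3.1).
Series: H = H₁ · H₂ = (n₁·n₂)/(d₁·d₂).
Num: n₁·n₂ = 0.5*s + 1.3. Den: d₁·d₂ = s^3 + 5.3*s^2 + 18.27*s + 35.495.
H(s) = (0.5*s + 1.3)/(s^3 + 5.3*s^2 + 18.27*s + 35.495)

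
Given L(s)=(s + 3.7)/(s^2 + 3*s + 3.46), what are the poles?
Set denominator = 0: s^2 + 3*s + 3.46 = 0 → Poles: -1.5 + 1.1j, -1.5 - 1.1j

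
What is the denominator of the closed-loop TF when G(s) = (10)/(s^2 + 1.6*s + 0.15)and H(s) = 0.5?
Characteristic poly = G_den * H_den + G_num * H_num = (s^2 + 1.6*s + 0.15) + (5) = s^2 + 1.6*s + 5.15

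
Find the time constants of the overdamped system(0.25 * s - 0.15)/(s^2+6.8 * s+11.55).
Overdamped: real poles at -3.5, -3.3. τ = -1/pole → τ₁ = 0.2857, τ₂ = 0.303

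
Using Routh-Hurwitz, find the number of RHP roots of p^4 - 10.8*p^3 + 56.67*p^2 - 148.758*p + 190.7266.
Routh array:
p^4: [1, 56.67, 190.7266]; p^3: [-10.8, -148.758]; p^2: [42.8961, 190.7266]; p^1: [-100.739]; p^0: [190.7266]
First column: [1, -10.8, 42.8961, -100.739, 190.7266]. Sign changes = RHP roots = 4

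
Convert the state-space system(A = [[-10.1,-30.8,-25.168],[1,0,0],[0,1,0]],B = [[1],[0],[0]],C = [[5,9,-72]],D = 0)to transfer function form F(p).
F(p) = C(pI - A)⁻¹B + D.
Characteristic polynomial det(pI - A) = p^3 + 10.1*p^2 + 30.8*p + 25.168.
Numerator from C·adj(pI-A)·B + D·det(pI-A) = 5*p^2 + 9*p - 72.
F(p) = (5*p^2 + 9*p - 72)/(p^3 + 10.1*p^2 + 30.8*p + 25.168)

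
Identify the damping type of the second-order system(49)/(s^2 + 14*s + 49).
Standard form: ωn²/(s²+2ζωn·s+ωn²) gives ωn=7, ζ=1.
Critically damped (ζ = 1)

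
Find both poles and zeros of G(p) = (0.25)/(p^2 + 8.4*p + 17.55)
Set denominator = 0: p^2 + 8.4*p + 17.55 = (p + 3.9)(p + 4.5) = 0 → Poles: -3.9, -4.5
Numerator is a nonzero constant (0.25) → Zeros: none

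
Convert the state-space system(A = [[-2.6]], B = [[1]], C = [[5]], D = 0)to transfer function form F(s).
F(s) = C(sI - A)⁻¹B + D.
Characteristic polynomial det(sI - A) = s + 2.6.
Numerator from C·adj(sI-A)·B + D·det(sI-A) = 5.
F(s) = (5)/(s + 2.6)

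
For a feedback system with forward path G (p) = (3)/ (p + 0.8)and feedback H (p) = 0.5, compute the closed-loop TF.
Closed-loop T = G/(1+GH).
Numerator: G_num * H_den = 3.
Denominator: G_den * H_den + G_num * H_num = (p + 0.8) + (1.5) = p + 2.3.
T(p) = (3)/(p + 2.3)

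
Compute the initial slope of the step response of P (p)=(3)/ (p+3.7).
IVT: y'(0⁺) = lim_{p→∞} p²·Y(p) = lim_{p→∞} p·P(p).
deg(num) = 0, deg(den) = 1, relative degree = 1, so p·P(p) → (leading num)/(leading den) = 3/1 = 3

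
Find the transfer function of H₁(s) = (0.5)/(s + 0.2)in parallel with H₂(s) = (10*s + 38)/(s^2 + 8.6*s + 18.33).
Parallel: H = H₁ + H₂ = (n₁·d₂ + n₂·d₁)/(d₁·d₂).
n₁·d₂ = 0.5*s^2 + 4.3*s + 9.165. n₂·d₁ = 10*s^2 + 40*s + 7.6. Sum = 10.5*s^2 + 44.3*s + 16.765. d₁·d₂ = s^3 + 8.8*s^2 + 20.05*s + 3.666.
H(s) = (10.5*s^2 + 44.3*s + 16.765)/(s^3 + 8.8*s^2 + 20.05*s + 3.666)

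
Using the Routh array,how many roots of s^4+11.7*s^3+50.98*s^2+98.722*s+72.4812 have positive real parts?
Routh array:
s^4: [1, 50.98, 72.4812]; s^3: [11.7, 98.722]; s^2: [42.5422, 72.4812]; s^1: [78.7882]; s^0: [72.4812]
First column: [1, 11.7, 42.5422, 78.7882, 72.4812]. Sign changes = RHP roots = 0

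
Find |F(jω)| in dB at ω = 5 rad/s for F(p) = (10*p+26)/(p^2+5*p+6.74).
Substitute p = j*5: F(j5) = 0.808867 - 1.6308j.
|F(j5)| = sqrt(Re² + Im²) = 1.82.
20*log₁₀(1.82) = 5.20 dB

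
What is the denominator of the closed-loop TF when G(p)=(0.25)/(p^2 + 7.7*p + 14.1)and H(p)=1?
Characteristic poly = G_den * H_den + G_num * H_num = (p^2 + 7.7*p + 14.1) + (0.25) = p^2 + 7.7*p + 14.35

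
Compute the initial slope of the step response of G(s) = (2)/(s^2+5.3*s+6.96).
IVT: y'(0⁺) = lim_{s→∞} s²·Y(s) = lim_{s→∞} s·G(s).
deg(num) = 0, deg(den) = 2, relative degree = 2 ≥ 2, so s·G(s) → 0. Initial slope = 0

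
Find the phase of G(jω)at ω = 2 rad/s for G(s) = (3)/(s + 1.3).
Substitute s = j*2: G(j2) = 0.685413 - 1.05448j.
∠G(j2) = atan2(Im, Re) = atan2(-1.05448, 0.685413) = -56.98°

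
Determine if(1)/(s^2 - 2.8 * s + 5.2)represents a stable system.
Denominator: s^2 - 2.8*s + 5.2. Poles: 1.4 + 1.8j, 1.4 - 1.8j. All Re(p)<0: No (unstable)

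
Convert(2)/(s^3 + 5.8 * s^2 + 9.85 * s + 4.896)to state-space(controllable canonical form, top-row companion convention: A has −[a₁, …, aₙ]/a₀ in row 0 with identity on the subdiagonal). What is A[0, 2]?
Reachable canonical form for den = s^3 + 5.8*s^2 + 9.85*s + 4.896: top row of A = -[a₁,a₂,...,aₙ]/a₀, ones on the subdiagonal, zeros elsewhere.
A = [[-5.8, -9.85, -4.896], [1, 0, 0], [0, 1, 0]].
A[0,2] = -4.896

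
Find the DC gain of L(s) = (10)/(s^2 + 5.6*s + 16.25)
DC gain = L(0) = num(0)/den(0) = 10/16.25 = 0.6154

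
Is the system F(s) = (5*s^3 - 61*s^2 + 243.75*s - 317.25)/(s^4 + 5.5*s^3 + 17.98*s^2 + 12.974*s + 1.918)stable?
Denominator: s^4 + 5.5*s^3 + 17.98*s^2 + 12.974*s + 1.918 = (s + 0.2)(s + 0.7)(s^2 + 4.6*s + 13.7). Poles: -0.2, -0.7, -2.3 + 2.9j, -2.3 - 2.9j. All Re(p)<0: Yes (stable)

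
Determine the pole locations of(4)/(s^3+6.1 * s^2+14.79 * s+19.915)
Set denominator = 0: s^3 + 6.1*s^2 + 14.79*s + 19.915 = (s + 3.5)(s^2 + 2.6*s + 5.69) = 0 → Poles: -1.3 + 2j, -1.3 - 2j, -3.5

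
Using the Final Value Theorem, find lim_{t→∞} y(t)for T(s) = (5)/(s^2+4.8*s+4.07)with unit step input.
FVT: lim_{t→∞} y(t) = lim_{s→0} s*Y(s) where Y(s) = T(s)/s.
= lim_{s→0} T(s) = T(0) = num(0)/den(0) = 5/4.07 = 1.229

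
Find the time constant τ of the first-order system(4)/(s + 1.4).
First-order system: τ = -1/pole. Pole = -1.4. τ = -1/(-1.4) = 0.7143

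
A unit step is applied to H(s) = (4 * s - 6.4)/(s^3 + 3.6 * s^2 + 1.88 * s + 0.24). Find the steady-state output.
FVT: lim_{t→∞} y(t) = lim_{s→0} s*Y(s) where Y(s) = H(s)/s.
= lim_{s→0} H(s) = H(0) = num(0)/den(0) = -6.4/0.24 = -26.67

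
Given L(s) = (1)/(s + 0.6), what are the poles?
Set denominator = 0: s + 0.6 = 0 → Poles: -0.6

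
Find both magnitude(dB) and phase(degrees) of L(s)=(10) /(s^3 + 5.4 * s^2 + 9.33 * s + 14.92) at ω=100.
Substitute s = j*100: L(j100) = -5.39285e-07 + 9.9802e-06j.
|L| = 20*log₁₀(sqrt(Re²+Im²)) = -100.00 dB.
∠L = atan2(Im, Re) = 93.09° (principal value).
Summing the individual angle contributions Σ∠(j100 − zᵢ) − Σ∠(j100 − pₖ) over the 0 zero(s) and 3 pole(s), each followed continuously from ω = 0 (DC phase referenced to (−180°, 180°]), gives -266.91°, i.e. the principal value - 360°. Continuous Bode phase = -266.91°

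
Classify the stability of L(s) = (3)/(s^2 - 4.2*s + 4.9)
Denominator: s^2 - 4.2*s + 4.9. Poles: 2.1 + 0.7j, 2.1 - 0.7j. Unstable (2 pole(s) in RHP)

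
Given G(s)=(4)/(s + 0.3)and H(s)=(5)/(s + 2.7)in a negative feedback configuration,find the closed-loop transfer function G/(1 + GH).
Closed-loop T = G/(1+GH).
Numerator: G_num * H_den = 4*s + 10.8.
Denominator: G_den * H_den + G_num * H_num = (s^2 + 3*s + 0.81) + (20) = s^2 + 3*s + 20.81.
T(s) = (4*s + 10.8)/(s^2 + 3*s + 20.81)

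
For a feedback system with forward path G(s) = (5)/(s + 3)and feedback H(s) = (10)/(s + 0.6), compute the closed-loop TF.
Closed-loop T = G/(1+GH).
Numerator: G_num * H_den = 5*s + 3.
Denominator: G_den * H_den + G_num * H_num = (s^2 + 3.6*s + 1.8) + (50) = s^2 + 3.6*s + 51.8.
T(s) = (5*s + 3)/(s^2 + 3.6*s + 51.8)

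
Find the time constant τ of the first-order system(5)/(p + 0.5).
First-order system: τ = -1/pole. Pole = -0.5. τ = -1/(-0.5) = 2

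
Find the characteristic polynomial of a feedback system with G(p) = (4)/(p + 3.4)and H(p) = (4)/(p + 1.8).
Characteristic poly = G_den * H_den + G_num * H_num = (p^2 + 5.2*p + 6.12) + (16) = p^2 + 5.2*p + 22.12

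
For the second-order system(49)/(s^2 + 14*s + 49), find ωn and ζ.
Standard form: ωn²/(s²+2ζωn·s+ωn²).
const=49=ωn² → ωn=7, s coeff=14=2ζωn → ζ=1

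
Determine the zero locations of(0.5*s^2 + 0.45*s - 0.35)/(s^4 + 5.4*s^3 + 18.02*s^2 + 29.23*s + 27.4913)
Set numerator = 0: 0.5*s^2 + 0.45*s - 0.35 = 0.5*(s + 1.4)(s - 0.5) = 0 → Zeros: -1.4, 0.5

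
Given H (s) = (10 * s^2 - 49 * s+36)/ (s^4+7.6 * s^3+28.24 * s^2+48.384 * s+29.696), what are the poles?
Set denominator = 0: s^4 + 7.6*s^3 + 28.24*s^2 + 48.384*s + 29.696 = (s + 1.6)(s + 1.6)(s^2 + 4.4*s + 11.6) = 0 → Poles: -1.6, -1.6, -2.2 + 2.6j, -2.2 - 2.6j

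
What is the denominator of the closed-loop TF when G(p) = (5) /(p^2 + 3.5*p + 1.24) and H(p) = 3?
Characteristic poly = G_den * H_den + G_num * H_num = (p^2 + 3.5*p + 1.24) + (15) = p^2 + 3.5*p + 16.24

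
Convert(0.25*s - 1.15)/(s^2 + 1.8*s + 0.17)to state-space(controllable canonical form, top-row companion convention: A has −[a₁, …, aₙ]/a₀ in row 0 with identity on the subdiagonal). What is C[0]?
Reachable canonical form: C = numerator coefficients (right-aligned, zero-padded to length n).
num = 0.25*s - 1.15, C = [[0.25, -1.15]].
C[0] = 0.25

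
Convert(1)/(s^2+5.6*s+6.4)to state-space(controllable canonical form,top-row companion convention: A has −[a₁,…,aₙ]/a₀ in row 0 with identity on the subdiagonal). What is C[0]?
Reachable canonical form: C = numerator coefficients (right-aligned, zero-padded to length n).
num = 1, C = [[0, 1]].
C[0] = 0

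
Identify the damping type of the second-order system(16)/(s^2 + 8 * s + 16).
Standard form: ωn²/(s²+2ζωn·s+ωn²) gives ωn=4, ζ=1.
Critically damped (ζ = 1)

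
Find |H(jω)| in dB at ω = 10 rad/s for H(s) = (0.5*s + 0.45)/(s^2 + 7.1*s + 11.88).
Substitute s = j*10: H(j10) = 0.0246246 - 0.0369003j.
|H(j10)| = sqrt(Re² + Im²) = 0.04436.
20*log₁₀(0.04436) = -27.06 dB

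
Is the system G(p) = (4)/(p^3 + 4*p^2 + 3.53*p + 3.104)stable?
Denominator: p^3 + 4*p^2 + 3.53*p + 3.104 = (p + 3.2)(p^2 + 0.8*p + 0.97). Poles: -0.4 + 0.9j, -0.4 - 0.9j, -3.2. All Re(p)<0: Yes (stable)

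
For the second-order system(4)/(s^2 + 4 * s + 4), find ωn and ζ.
Standard form: ωn²/(s²+2ζωn·s+ωn²).
const=4=ωn² → ωn=2, s coeff=4=2ζωn → ζ=1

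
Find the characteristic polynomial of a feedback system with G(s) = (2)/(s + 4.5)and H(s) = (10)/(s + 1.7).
Characteristic poly = G_den * H_den + G_num * H_num = (s^2 + 6.2*s + 7.65) + (20) = s^2 + 6.2*s + 27.65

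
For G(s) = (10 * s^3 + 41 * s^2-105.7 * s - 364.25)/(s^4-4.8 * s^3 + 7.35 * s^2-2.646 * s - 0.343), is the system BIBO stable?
Denominator: s^4 - 4.8*s^3 + 7.35*s^2 - 2.646*s - 0.343 = (s - 0.7)(s + 0.1)(s^2 - 4.2*s + 4.9). Poles: -0.1, 0.7, 2.1 + 0.7j, 2.1 - 0.7j. All Re(p)<0: No (unstable)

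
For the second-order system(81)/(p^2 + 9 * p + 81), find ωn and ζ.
Standard form: ωn²/(p²+2ζωn·p+ωn²).
const=81=ωn² → ωn=9, p coeff=9=2ζωn → ζ=0.5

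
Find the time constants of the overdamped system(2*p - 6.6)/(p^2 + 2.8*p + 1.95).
Overdamped: real poles at -1.5, -1.3. τ = -1/pole → τ₁ = 0.6667, τ₂ = 0.7692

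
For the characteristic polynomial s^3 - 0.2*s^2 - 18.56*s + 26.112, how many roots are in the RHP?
s^3 - 0.2*s^2 - 18.56*s + 26.112 = (s - 1.6)(s + 4.8)(s - 3.4). Poles: -4.8, 1.6, 3.4. RHP poles (Re>0): 2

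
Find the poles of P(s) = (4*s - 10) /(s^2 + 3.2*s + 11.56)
Set denominator = 0: s^2 + 3.2*s + 11.56 = 0 → Poles: -1.6 + 3j, -1.6 - 3j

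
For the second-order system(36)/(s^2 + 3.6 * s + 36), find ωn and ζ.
Standard form: ωn²/(s²+2ζωn·s+ωn²).
const=36=ωn² → ωn=6, s coeff=3.6=2ζωn → ζ=0.3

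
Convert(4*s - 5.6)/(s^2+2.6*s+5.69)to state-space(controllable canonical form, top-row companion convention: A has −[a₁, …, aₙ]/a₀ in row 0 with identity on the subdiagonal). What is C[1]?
Reachable canonical form: C = numerator coefficients (right-aligned, zero-padded to length n).
num = 4*s - 5.6, C = [[4, -5.6]].
C[1] = -5.6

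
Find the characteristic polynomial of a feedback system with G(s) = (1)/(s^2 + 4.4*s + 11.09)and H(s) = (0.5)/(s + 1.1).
Characteristic poly = G_den * H_den + G_num * H_num = (s^3 + 5.5*s^2 + 15.93*s + 12.199) + (0.5) = s^3 + 5.5*s^2 + 15.93*s + 12.699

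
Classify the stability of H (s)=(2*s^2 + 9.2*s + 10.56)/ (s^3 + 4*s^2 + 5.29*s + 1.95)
Denominator: s^3 + 4*s^2 + 5.29*s + 1.95 = (s + 0.6)(s^2 + 3.4*s + 3.25). Poles: -0.6, -1.7 + 0.6j, -1.7 - 0.6j. Stable (all poles in LHP)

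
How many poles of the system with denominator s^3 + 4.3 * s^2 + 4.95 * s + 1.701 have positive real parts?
s^3 + 4.3*s^2 + 4.95*s + 1.701 = (s + 0.7)(s + 2.7)(s + 0.9). Poles: -0.7, -0.9, -2.7. RHP poles (Re>0): 0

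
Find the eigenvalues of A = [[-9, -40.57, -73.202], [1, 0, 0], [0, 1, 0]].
Eigenvalues solve det(λI - A) = 0.
Characteristic polynomial: λ^3 + 9*λ^2 + 40.57*λ + 73.202 = 0.
Factor: (λ + 3.4)(λ^2 + 5.6*λ + 21.53) = 0.
Roots: -2.8 + 3.7j, -2.8 - 3.7j, -3.4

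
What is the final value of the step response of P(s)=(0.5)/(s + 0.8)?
FVT: lim_{t→∞} y(t) = lim_{s→0} s*Y(s) where Y(s) = P(s)/s.
= lim_{s→0} P(s) = P(0) = num(0)/den(0) = 0.5/0.8 = 0.625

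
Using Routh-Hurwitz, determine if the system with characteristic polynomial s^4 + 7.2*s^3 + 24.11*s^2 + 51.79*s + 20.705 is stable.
Routh array:
s^4: [1, 24.11, 20.705]; s^3: [7.2, 51.79]; s^2: [16.9169, 20.705]; s^1: [42.9778]; s^0: [20.705]
First column: [1, 7.2, 16.9169, 42.9778, 20.705]. Sign changes = 0.
Yes, stable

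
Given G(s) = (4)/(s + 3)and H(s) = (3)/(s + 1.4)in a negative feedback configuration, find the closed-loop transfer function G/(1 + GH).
Closed-loop T = G/(1+GH).
Numerator: G_num * H_den = 4*s + 5.6.
Denominator: G_den * H_den + G_num * H_num = (s^2 + 4.4*s + 4.2) + (12) = s^2 + 4.4*s + 16.2.
T(s) = (4*s + 5.6)/(s^2 + 4.4*s + 16.2)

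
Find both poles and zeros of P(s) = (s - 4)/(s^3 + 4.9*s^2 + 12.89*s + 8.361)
Set denominator = 0: s^3 + 4.9*s^2 + 12.89*s + 8.361 = (s + 0.9)(s^2 + 4*s + 9.29) = 0 → Poles: -0.9, -2 + 2.3j, -2 - 2.3j
Set numerator = 0: s - 4 = 0 → Zeros: 4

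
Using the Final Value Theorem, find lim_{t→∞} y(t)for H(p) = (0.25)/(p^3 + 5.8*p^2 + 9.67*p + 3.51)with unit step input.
FVT: lim_{t→∞} y(t) = lim_{p→0} p*Y(p) where Y(p) = H(p)/p.
= lim_{p→0} H(p) = H(0) = num(0)/den(0) = 0.25/3.51 = 0.07123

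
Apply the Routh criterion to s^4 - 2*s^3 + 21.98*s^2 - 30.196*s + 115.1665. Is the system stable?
Routh array:
s^4: [1, 21.98, 115.1665]; s^3: [-2, -30.196]; s^2: [6.882, 115.1665]; s^1: [3.2729]; s^0: [115.1665]
First column: [1, -2, 6.882, 3.2729, 115.1665]. Sign changes = 2.
No, unstable (2 RHP root(s))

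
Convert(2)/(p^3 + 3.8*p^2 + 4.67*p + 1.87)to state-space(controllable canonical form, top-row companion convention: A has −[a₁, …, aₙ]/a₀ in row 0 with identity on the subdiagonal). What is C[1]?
Reachable canonical form: C = numerator coefficients (right-aligned, zero-padded to length n).
num = 2, C = [[0, 0, 2]].
C[1] = 0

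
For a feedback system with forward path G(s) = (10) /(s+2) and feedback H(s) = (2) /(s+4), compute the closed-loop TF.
Closed-loop T = G/(1+GH).
Numerator: G_num * H_den = 10*s + 40.
Denominator: G_den * H_den + G_num * H_num = (s^2 + 6*s + 8) + (20) = s^2 + 6*s + 28.
T(s) = (10*s + 40)/(s^2 + 6*s + 28)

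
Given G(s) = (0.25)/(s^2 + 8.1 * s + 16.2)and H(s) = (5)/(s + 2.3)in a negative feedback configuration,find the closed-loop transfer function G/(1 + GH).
Closed-loop T = G/(1+GH).
Numerator: G_num * H_den = 0.25*s + 0.575.
Denominator: G_den * H_den + G_num * H_num = (s^3 + 10.4*s^2 + 34.83*s + 37.26) + (1.25) = s^3 + 10.4*s^2 + 34.83*s + 38.51.
T(s) = (0.25*s + 0.575)/(s^3 + 10.4*s^2 + 34.83*s + 38.51)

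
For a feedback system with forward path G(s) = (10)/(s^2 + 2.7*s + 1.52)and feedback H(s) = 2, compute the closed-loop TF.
Closed-loop T = G/(1+GH).
Numerator: G_num * H_den = 10.
Denominator: G_den * H_den + G_num * H_num = (s^2 + 2.7*s + 1.52) + (20) = s^2 + 2.7*s + 21.52.
T(s) = (10)/(s^2 + 2.7*s + 21.52)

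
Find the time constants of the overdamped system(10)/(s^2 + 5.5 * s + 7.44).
Overdamped: real poles at -3.1, -2.4. τ = -1/pole → τ₁ = 0.3226, τ₂ = 0.4167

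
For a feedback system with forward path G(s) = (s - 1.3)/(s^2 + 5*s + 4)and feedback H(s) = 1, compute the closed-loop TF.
Closed-loop T = G/(1+GH).
Numerator: G_num * H_den = s - 1.3.
Denominator: G_den * H_den + G_num * H_num = (s^2 + 5*s + 4) + (s - 1.3) = s^2 + 6*s + 2.7.
T(s) = (s - 1.3)/(s^2 + 6*s + 2.7)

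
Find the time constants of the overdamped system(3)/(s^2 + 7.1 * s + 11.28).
Overdamped: real poles at -2.4, -4.7. τ = -1/pole → τ₁ = 0.4167, τ₂ = 0.2128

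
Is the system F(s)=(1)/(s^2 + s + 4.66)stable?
Denominator: s^2 + s + 4.66. Poles: -0.5 + 2.1j, -0.5 - 2.1j. All Re(p)<0: Yes (stable)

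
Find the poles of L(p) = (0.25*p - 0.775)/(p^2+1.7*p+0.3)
Set denominator = 0: p^2 + 1.7*p + 0.3 = (p + 1.5)(p + 0.2) = 0 → Poles: -0.2, -1.5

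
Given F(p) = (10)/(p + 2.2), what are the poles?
Set denominator = 0: p + 2.2 = 0 → Poles: -2.2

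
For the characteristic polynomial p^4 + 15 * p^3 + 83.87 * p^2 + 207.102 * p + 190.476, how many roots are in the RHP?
p^4 + 15*p^3 + 83.87*p^2 + 207.102*p + 190.476 = (p + 3.7)(p + 3)(p + 4.4)(p + 3.9). Poles: -3, -3.7, -3.9, -4.4. RHP poles (Re>0): 0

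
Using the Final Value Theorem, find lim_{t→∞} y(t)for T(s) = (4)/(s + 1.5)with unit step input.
FVT: lim_{t→∞} y(t) = lim_{s→0} s*Y(s) where Y(s) = T(s)/s.
= lim_{s→0} T(s) = T(0) = num(0)/den(0) = 4/1.5 = 2.667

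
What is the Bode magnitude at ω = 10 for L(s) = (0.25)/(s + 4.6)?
Substitute s = j*10: L(j10) = 0.00949158 - 0.0206339j.
|L(j10)| = sqrt(Re² + Im²) = 0.02271.
20*log₁₀(0.02271) = -32.87 dB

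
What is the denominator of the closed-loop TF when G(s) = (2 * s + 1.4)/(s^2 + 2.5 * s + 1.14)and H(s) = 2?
Characteristic poly = G_den * H_den + G_num * H_num = (s^2 + 2.5*s + 1.14) + (4*s + 2.8) = s^2 + 6.5*s + 3.94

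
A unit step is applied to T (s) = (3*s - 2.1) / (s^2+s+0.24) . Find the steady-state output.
FVT: lim_{t→∞} y(t) = lim_{s→0} s*Y(s) where Y(s) = T(s)/s.
= lim_{s→0} T(s) = T(0) = num(0)/den(0) = -2.1/0.24 = -8.75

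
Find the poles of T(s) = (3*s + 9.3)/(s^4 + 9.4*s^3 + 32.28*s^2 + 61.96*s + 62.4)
Set denominator = 0: s^4 + 9.4*s^3 + 32.28*s^2 + 61.96*s + 62.4 = (s + 4.8)(s + 2.6)(s^2 + 2*s + 5) = 0 → Poles: -1 + 2j, -1 - 2j, -2.6, -4.8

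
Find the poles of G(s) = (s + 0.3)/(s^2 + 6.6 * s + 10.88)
Set denominator = 0: s^2 + 6.6*s + 10.88 = (s + 3.2)(s + 3.4) = 0 → Poles: -3.2, -3.4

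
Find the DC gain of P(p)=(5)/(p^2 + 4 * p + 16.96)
DC gain = P(0) = num(0)/den(0) = 5/16.96 = 0.2948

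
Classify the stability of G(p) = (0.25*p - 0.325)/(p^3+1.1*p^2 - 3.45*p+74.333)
Denominator: p^3 + 1.1*p^2 - 3.45*p + 74.333 = (p + 4.9)(p^2 - 3.8*p + 15.17). Poles: -4.9, 1.9 + 3.4j, 1.9 - 3.4j. Unstable (2 pole(s) in RHP)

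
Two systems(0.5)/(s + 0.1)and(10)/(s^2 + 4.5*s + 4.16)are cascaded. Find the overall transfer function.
Series: H = H₁ · H₂ = (n₁·n₂)/(d₁·d₂).
Num: n₁·n₂ = 5. Den: d₁·d₂ = s^3 + 4.6*s^2 + 4.61*s + 0.416.
H(s) = (5)/(s^3 + 4.6*s^2 + 4.61*s + 0.416)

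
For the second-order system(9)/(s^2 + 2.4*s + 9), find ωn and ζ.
Standard form: ωn²/(s²+2ζωn·s+ωn²).
const=9=ωn² → ωn=3, s coeff=2.4=2ζωn → ζ=0.4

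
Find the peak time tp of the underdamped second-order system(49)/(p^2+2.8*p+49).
Standard form: ωn²/(p²+2ζωn·p+ωn²) → ωn = 7, ζ = 0.2.
ωd = ωn·√(1-ζ²) = 7·√(1-0.2²) = 6.859.
tp = π/ωd = π/6.859 = 0.4581 s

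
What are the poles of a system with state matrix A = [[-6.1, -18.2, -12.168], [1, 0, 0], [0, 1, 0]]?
Eigenvalues solve det(λI - A) = 0.
Characteristic polynomial: λ^3 + 6.1*λ^2 + 18.2*λ + 12.168 = 0.
Factor: (λ + 0.9)(λ^2 + 5.2*λ + 13.52) = 0.
Roots: -0.9, -2.6 + 2.6j, -2.6 - 2.6j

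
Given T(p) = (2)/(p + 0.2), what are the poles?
Set denominator = 0: p + 0.2 = 0 → Poles: -0.2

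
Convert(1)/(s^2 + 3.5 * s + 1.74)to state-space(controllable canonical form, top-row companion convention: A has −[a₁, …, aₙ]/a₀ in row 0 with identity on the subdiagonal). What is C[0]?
Reachable canonical form: C = numerator coefficients (right-aligned, zero-padded to length n).
num = 1, C = [[0, 1]].
C[0] = 0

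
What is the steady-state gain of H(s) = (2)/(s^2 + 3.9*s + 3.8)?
DC gain = H(0) = num(0)/den(0) = 2/3.8 = 0.5263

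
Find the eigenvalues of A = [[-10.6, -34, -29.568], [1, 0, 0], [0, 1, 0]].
Eigenvalues solve det(λI - A) = 0.
Characteristic polynomial: λ^3 + 10.6*λ^2 + 34*λ + 29.568 = 0.
Factor: (λ + 4.4)(λ + 4.8)(λ + 1.4) = 0.
Roots: -1.4, -4.4, -4.8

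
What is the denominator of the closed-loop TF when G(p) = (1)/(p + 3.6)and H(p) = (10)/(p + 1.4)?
Characteristic poly = G_den * H_den + G_num * H_num = (p^2 + 5*p + 5.04) + (10) = p^2 + 5*p + 15.04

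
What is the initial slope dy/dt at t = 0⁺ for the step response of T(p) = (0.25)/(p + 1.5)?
IVT: y'(0⁺) = lim_{p→∞} p²·Y(p) = lim_{p→∞} p·T(p).
deg(num) = 0, deg(den) = 1, relative degree = 1, so p·T(p) → (leading num)/(leading den) = 0.25/1 = 0.25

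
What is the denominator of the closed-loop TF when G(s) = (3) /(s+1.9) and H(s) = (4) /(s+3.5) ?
Characteristic poly = G_den * H_den + G_num * H_num = (s^2 + 5.4*s + 6.65) + (12) = s^2 + 5.4*s + 18.65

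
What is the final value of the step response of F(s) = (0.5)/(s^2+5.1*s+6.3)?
FVT: lim_{t→∞} y(t) = lim_{s→0} s*Y(s) where Y(s) = F(s)/s.
= lim_{s→0} F(s) = F(0) = num(0)/den(0) = 0.5/6.3 = 0.07937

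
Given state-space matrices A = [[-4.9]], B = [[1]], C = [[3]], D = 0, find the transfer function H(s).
H(s) = C(sI - A)⁻¹B + D.
Characteristic polynomial det(sI - A) = s + 4.9.
Numerator from C·adj(sI-A)·B + D·det(sI-A) = 3.
H(s) = (3)/(s + 4.9)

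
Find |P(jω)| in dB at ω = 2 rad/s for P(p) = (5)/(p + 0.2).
Substitute p = j*2: P(j2) = 0.247525 - 2.47525j.
|P(j2)| = sqrt(Re² + Im²) = 2.488.
20*log₁₀(2.488) = 7.92 dB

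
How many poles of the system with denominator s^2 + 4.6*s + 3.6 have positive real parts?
s^2 + 4.6*s + 3.6 = (s + 3.6)(s + 1). Poles: -1, -3.6. RHP poles (Re>0): 0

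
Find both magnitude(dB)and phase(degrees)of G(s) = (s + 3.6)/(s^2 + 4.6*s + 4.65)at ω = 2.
Substitute s = j*2: G(j2) = 0.243821 - 0.374078j.
|G| = 20*log₁₀(sqrt(Re²+Im²)) = -7.00 dB.
∠G = atan2(Im, Re) = -56.90°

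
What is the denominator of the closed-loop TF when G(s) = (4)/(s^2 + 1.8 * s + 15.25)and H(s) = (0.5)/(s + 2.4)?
Characteristic poly = G_den * H_den + G_num * H_num = (s^3 + 4.2*s^2 + 19.57*s + 36.6) + (2) = s^3 + 4.2*s^2 + 19.57*s + 38.6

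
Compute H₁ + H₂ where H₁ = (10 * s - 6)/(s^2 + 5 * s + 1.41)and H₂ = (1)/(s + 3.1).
Parallel: H = H₁ + H₂ = (n₁·d₂ + n₂·d₁)/(d₁·d₂).
n₁·d₂ = 10*s^2 + 25*s - 18.6. n₂·d₁ = s^2 + 5*s + 1.41. Sum = 11*s^2 + 30*s - 17.19. d₁·d₂ = s^3 + 8.1*s^2 + 16.91*s + 4.371.
H(s) = (11*s^2 + 30*s - 17.19)/(s^3 + 8.1*s^2 + 16.91*s + 4.371)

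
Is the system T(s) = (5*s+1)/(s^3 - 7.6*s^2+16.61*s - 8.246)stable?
Denominator: s^3 - 7.6*s^2 + 16.61*s - 8.246 = (s - 0.7)(s - 3.8)(s - 3.1). Poles: 0.7, 3.1, 3.8. All Re(p)<0: No (unstable)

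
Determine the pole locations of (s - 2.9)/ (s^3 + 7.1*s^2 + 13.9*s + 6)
Set denominator = 0: s^3 + 7.1*s^2 + 13.9*s + 6 = (s + 0.6)(s + 4)(s + 2.5) = 0 → Poles: -0.6, -2.5, -4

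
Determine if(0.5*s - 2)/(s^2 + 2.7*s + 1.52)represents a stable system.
Denominator: s^2 + 2.7*s + 1.52 = (s + 1.9)(s + 0.8). Poles: -0.8, -1.9. All Re(p)<0: Yes (stable)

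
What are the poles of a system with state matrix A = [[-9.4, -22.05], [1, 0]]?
Eigenvalues solve det(λI - A) = 0.
Characteristic polynomial: λ^2 + 9.4*λ + 22.05 = 0.
Factor: (λ + 4.5)(λ + 4.9) = 0.
Roots: -4.5, -4.9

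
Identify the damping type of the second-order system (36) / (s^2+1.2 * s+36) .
Standard form: ωn²/(s²+2ζωn·s+ωn²) gives ωn=6, ζ=0.1.
Underdamped (ζ = 0.1 < 1)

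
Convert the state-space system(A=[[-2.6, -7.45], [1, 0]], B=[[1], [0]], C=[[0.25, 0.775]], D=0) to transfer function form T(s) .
T(s) = C(sI - A)⁻¹B + D.
Characteristic polynomial det(sI - A) = s^2 + 2.6*s + 7.45.
Numerator from C·adj(sI-A)·B + D·det(sI-A) = 0.25*s + 0.775.
T(s) = (0.25*s + 0.775)/(s^2 + 2.6*s + 7.45)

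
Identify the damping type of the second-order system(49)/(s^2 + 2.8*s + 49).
Standard form: ωn²/(s²+2ζωn·s+ωn²) gives ωn=7, ζ=0.2.
Underdamped (ζ = 0.2 < 1)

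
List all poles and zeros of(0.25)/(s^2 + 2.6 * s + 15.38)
Set denominator = 0: s^2 + 2.6*s + 15.38 = 0 → Poles: -1.3 + 3.7j, -1.3 - 3.7j
Numerator is a nonzero constant (0.25) → Zeros: none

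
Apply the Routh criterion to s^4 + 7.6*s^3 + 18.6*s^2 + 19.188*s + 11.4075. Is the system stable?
Routh array:
s^4: [1, 18.6, 11.4075]; s^3: [7.6, 19.188]; s^2: [16.0753, 11.4075]; s^1: [13.7948]; s^0: [11.4075]
First column: [1, 7.6, 16.0753, 13.7948, 11.4075]. Sign changes = 0.
Yes, stable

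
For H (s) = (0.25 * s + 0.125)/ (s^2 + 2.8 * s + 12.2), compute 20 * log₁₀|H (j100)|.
Substitute s = j*100: H(j100) = 5.76106e-05 - 0.00250144j.
|H(j100)| = sqrt(Re² + Im²) = 0.002502.
20*log₁₀(0.002502) = -52.03 dB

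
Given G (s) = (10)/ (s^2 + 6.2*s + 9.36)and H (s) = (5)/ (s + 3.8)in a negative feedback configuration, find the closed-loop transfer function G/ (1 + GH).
Closed-loop T = G/(1+GH).
Numerator: G_num * H_den = 10*s + 38.
Denominator: G_den * H_den + G_num * H_num = (s^3 + 10*s^2 + 32.92*s + 35.568) + (50) = s^3 + 10*s^2 + 32.92*s + 85.568.
T(s) = (10*s + 38)/(s^3 + 10*s^2 + 32.92*s + 85.568)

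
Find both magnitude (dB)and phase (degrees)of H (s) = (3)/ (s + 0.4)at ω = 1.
Substitute s = j*1: H(j1) = 1.03448 - 2.58621j.
|H| = 20*log₁₀(sqrt(Re²+Im²)) = 8.90 dB.
∠H = atan2(Im, Re) = -68.20°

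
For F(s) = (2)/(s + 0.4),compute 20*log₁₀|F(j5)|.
Substitute s = j*5: F(j5) = 0.0317965 - 0.397456j.
|F(j5)| = sqrt(Re² + Im²) = 0.3987.
20*log₁₀(0.3987) = -7.99 dB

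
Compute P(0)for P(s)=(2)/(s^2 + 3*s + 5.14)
DC gain = P(0) = num(0)/den(0) = 2/5.14 = 0.3891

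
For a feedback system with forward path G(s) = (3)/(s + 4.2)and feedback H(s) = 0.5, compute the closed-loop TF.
Closed-loop T = G/(1+GH).
Numerator: G_num * H_den = 3.
Denominator: G_den * H_den + G_num * H_num = (s + 4.2) + (1.5) = s + 5.7.
T(s) = (3)/(s + 5.7)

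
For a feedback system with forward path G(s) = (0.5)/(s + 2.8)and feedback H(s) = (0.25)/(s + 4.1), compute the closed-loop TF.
Closed-loop T = G/(1+GH).
Numerator: G_num * H_den = 0.5*s + 2.05.
Denominator: G_den * H_den + G_num * H_num = (s^2 + 6.9*s + 11.48) + (0.125) = s^2 + 6.9*s + 11.605.
T(s) = (0.5*s + 2.05)/(s^2 + 6.9*s + 11.605)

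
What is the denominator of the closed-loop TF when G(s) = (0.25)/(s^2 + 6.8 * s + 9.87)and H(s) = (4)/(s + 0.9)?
Characteristic poly = G_den * H_den + G_num * H_num = (s^3 + 7.7*s^2 + 15.99*s + 8.883) + (1) = s^3 + 7.7*s^2 + 15.99*s + 9.883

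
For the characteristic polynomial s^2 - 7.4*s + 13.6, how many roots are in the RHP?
s^2 - 7.4*s + 13.6 = (s - 4)(s - 3.4). Poles: 3.4, 4. RHP poles (Re>0): 2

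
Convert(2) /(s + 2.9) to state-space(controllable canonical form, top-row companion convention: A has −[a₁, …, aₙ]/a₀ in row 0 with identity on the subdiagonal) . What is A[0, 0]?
Reachable canonical form for den = s + 2.9: top row of A = -[a₁,a₂,...,aₙ]/a₀, ones on the subdiagonal, zeros elsewhere.
A = [[-2.9]].
A[0,0] = -2.9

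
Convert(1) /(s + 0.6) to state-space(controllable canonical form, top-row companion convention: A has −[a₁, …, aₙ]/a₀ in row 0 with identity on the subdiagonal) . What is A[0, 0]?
Reachable canonical form for den = s + 0.6: top row of A = -[a₁,a₂,...,aₙ]/a₀, ones on the subdiagonal, zeros elsewhere.
A = [[-0.6]].
A[0,0] = -0.6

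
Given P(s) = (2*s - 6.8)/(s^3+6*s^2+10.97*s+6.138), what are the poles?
Set denominator = 0: s^3 + 6*s^2 + 10.97*s + 6.138 = (s + 3.1)(s + 1.8)(s + 1.1) = 0 → Poles: -1.1, -1.8, -3.1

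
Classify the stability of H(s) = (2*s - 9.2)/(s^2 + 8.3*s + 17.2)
Denominator: s^2 + 8.3*s + 17.2 = (s + 4.3)(s + 4). Poles: -4, -4.3. Stable (all poles in LHP)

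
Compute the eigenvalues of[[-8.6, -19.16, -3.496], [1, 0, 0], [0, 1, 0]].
Eigenvalues solve det(λI - A) = 0.
Characteristic polynomial: λ^3 + 8.6*λ^2 + 19.16*λ + 3.496 = 0.
Factor: (λ + 0.2)(λ + 3.8)(λ + 4.6) = 0.
Roots: -0.2, -3.8, -4.6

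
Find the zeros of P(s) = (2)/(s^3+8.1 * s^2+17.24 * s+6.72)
Numerator is a nonzero constant (2) → Zeros: none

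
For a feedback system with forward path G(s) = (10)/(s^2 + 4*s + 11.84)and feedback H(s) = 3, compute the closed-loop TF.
Closed-loop T = G/(1+GH).
Numerator: G_num * H_den = 10.
Denominator: G_den * H_den + G_num * H_num = (s^2 + 4*s + 11.84) + (30) = s^2 + 4*s + 41.84.
T(s) = (10)/(s^2 + 4*s + 41.84)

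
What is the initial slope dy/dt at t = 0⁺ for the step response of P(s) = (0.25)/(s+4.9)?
IVT: y'(0⁺) = lim_{s→∞} s²·Y(s) = lim_{s→∞} s·P(s).
deg(num) = 0, deg(den) = 1, relative degree = 1, so s·P(s) → (leading num)/(leading den) = 0.25/1 = 0.25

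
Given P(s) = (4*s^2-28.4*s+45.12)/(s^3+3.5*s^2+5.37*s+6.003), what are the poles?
Set denominator = 0: s^3 + 3.5*s^2 + 5.37*s + 6.003 = (s + 2.3)(s^2 + 1.2*s + 2.61) = 0 → Poles: -0.6 + 1.5j, -0.6 - 1.5j, -2.3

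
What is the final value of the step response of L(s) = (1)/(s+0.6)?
FVT: lim_{t→∞} y(t) = lim_{s→0} s*Y(s) where Y(s) = L(s)/s.
= lim_{s→0} L(s) = L(0) = num(0)/den(0) = 1/0.6 = 1.667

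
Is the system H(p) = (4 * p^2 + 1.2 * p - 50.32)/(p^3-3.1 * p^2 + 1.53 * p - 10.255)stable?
Denominator: p^3 - 3.1*p^2 + 1.53*p - 10.255 = (p - 3.5)(p^2 + 0.4*p + 2.93). Poles: -0.2 + 1.7j, -0.2 - 1.7j, 3.5. All Re(p)<0: No (unstable)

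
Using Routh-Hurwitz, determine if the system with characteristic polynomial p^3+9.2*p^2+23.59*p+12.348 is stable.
Routh array:
p^3: [1, 23.59]; p^2: [9.2, 12.348]; p^1: [22.2478]; p^0: [12.348]
First column: [1, 9.2, 22.2478, 12.348]. Sign changes = 0.
Yes, stable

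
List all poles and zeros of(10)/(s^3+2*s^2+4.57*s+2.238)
Set denominator = 0: s^3 + 2*s^2 + 4.57*s + 2.238 = (s + 0.6)(s^2 + 1.4*s + 3.73) = 0 → Poles: -0.6, -0.7 + 1.8j, -0.7 - 1.8j
Numerator is a nonzero constant (10) → Zeros: none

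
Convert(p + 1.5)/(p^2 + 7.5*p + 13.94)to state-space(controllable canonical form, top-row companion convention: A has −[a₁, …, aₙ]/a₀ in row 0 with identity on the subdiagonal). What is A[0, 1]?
Reachable canonical form for den = p^2 + 7.5*p + 13.94: top row of A = -[a₁,a₂,...,aₙ]/a₀, ones on the subdiagonal, zeros elsewhere.
A = [[-7.5, -13.94], [1, 0]].
A[0,1] = -13.94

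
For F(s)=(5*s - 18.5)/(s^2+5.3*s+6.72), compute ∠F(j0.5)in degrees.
Substitute s = j*0.5: F(j0.5) = -2.31306 + 1.33379j.
∠F(j0.5) = atan2(Im, Re) = atan2(1.33379, -2.31306) = 150.03°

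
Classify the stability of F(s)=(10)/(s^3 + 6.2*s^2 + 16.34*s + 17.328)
Denominator: s^3 + 6.2*s^2 + 16.34*s + 17.328 = (s + 2.4)(s^2 + 3.8*s + 7.22). Poles: -1.9 + 1.9j, -1.9 - 1.9j, -2.4. Stable (all poles in LHP)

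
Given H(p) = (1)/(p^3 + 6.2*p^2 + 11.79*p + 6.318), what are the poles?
Set denominator = 0: p^3 + 6.2*p^2 + 11.79*p + 6.318 = (p + 2.7)(p + 2.6)(p + 0.9) = 0 → Poles: -0.9, -2.6, -2.7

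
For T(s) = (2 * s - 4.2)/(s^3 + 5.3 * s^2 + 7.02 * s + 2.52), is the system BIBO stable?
Denominator: s^3 + 5.3*s^2 + 7.02*s + 2.52 = (s + 3.5)(s + 0.6)(s + 1.2). Poles: -0.6, -1.2, -3.5. All Re(p)<0: Yes (stable)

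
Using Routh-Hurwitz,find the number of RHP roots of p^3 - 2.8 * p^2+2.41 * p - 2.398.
Routh array:
p^3: [1, 2.41]; p^2: [-2.8, -2.398]; p^1: [1.55357]; p^0: [-2.398]
First column: [1, -2.8, 1.55357, -2.398]. Sign changes = RHP roots = 3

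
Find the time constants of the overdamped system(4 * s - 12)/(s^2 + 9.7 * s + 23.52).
Overdamped: real poles at -4.9, -4.8. τ = -1/pole → τ₁ = 0.2041, τ₂ = 0.2083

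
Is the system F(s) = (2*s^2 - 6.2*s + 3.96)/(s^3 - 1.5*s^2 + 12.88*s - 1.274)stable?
Denominator: s^3 - 1.5*s^2 + 12.88*s - 1.274 = (s - 0.1)(s^2 - 1.4*s + 12.74). Poles: 0.1, 0.7 + 3.5j, 0.7 - 3.5j. All Re(p)<0: No (unstable)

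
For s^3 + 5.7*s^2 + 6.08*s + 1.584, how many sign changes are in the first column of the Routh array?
Routh array:
s^3: [1, 6.08]; s^2: [5.7, 1.584]; s^1: [5.80211]; s^0: [1.584]
First column: [1, 5.7, 5.80211, 1.584]. Sign changes = 0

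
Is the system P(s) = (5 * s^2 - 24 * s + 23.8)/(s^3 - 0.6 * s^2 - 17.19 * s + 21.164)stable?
Denominator: s^3 - 0.6*s^2 - 17.19*s + 21.164 = (s - 1.3)(s + 4.4)(s - 3.7). Poles: -4.4, 1.3, 3.7. All Re(p)<0: No (unstable)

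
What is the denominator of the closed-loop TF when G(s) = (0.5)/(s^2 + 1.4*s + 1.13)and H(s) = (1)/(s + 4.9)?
Characteristic poly = G_den * H_den + G_num * H_num = (s^3 + 6.3*s^2 + 7.99*s + 5.537) + (0.5) = s^3 + 6.3*s^2 + 7.99*s + 6.037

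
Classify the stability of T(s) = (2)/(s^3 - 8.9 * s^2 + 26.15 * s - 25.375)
Denominator: s^3 - 8.9*s^2 + 26.15*s - 25.375 = (s - 2.5)(s - 2.9)(s - 3.5). Poles: 2.5, 2.9, 3.5. Unstable (3 pole(s) in RHP)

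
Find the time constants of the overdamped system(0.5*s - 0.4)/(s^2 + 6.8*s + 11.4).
Overdamped: real poles at -3, -3.8. τ = -1/pole → τ₁ = 0.3333, τ₂ = 0.2632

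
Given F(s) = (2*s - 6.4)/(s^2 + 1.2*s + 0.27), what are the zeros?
Set numerator = 0: 2*s - 6.4 = 0 → Zeros: 3.2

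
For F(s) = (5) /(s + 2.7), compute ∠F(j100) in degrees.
Substitute s = j*100: F(j100) = 0.00134902 - 0.0499636j.
∠F(j100) = atan2(Im, Re) = atan2(-0.0499636, 0.00134902) = -88.45°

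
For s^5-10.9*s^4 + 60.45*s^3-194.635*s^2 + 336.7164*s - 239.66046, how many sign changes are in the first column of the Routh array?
Routh array:
s^5: [1, 60.45, 336.7164]; s^4: [-10.9, -194.635, -239.66046]; s^3: [42.5936, 314.729]; s^2: [-114.094, -239.66046]; s^1: [225.259]; s^0: [-239.66046]
First column: [1, -10.9, 42.5936, -114.094, 225.259, -239.66046]. Sign changes = 5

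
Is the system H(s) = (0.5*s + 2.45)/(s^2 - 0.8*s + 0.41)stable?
Denominator: s^2 - 0.8*s + 0.41. Poles: 0.4 + 0.5j, 0.4 - 0.5j. All Re(p)<0: No (unstable)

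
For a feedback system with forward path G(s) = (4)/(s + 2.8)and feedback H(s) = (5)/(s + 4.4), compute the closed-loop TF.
Closed-loop T = G/(1+GH).
Numerator: G_num * H_den = 4*s + 17.6.
Denominator: G_den * H_den + G_num * H_num = (s^2 + 7.2*s + 12.32) + (20) = s^2 + 7.2*s + 32.32.
T(s) = (4*s + 17.6)/(s^2 + 7.2*s + 32.32)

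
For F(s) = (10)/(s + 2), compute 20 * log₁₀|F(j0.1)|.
Substitute s = j*0.1: F(j0.1) = 4.98753 - 0.249377j.
|F(j0.1)| = sqrt(Re² + Im²) = 4.994.
20*log₁₀(4.994) = 13.97 dB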